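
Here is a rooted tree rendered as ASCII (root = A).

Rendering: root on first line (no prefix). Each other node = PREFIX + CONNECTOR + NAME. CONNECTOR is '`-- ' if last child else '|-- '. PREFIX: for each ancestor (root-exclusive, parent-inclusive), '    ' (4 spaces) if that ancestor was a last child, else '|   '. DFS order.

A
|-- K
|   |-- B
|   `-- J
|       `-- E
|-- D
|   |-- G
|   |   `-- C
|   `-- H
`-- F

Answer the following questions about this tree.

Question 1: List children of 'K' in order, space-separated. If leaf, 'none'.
Answer: B J

Derivation:
Node K's children (from adjacency): B, J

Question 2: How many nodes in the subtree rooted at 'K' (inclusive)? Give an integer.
Subtree rooted at K contains: B, E, J, K
Count = 4

Answer: 4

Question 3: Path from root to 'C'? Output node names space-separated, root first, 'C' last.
Answer: A D G C

Derivation:
Walk down from root: A -> D -> G -> C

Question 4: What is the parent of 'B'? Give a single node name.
Scan adjacency: B appears as child of K

Answer: K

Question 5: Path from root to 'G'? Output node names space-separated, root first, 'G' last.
Walk down from root: A -> D -> G

Answer: A D G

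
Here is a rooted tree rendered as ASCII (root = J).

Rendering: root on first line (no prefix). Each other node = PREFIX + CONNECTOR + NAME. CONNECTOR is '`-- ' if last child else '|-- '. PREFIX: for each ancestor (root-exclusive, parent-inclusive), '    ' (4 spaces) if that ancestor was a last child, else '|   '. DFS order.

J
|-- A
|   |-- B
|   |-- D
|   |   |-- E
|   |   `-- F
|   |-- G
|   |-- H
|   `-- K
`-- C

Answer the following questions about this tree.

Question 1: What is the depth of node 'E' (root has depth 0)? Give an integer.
Path from root to E: J -> A -> D -> E
Depth = number of edges = 3

Answer: 3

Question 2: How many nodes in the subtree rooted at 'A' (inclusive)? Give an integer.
Subtree rooted at A contains: A, B, D, E, F, G, H, K
Count = 8

Answer: 8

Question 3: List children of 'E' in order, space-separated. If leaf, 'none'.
Answer: none

Derivation:
Node E's children (from adjacency): (leaf)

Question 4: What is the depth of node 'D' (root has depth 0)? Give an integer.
Answer: 2

Derivation:
Path from root to D: J -> A -> D
Depth = number of edges = 2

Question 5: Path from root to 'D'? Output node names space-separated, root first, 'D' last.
Answer: J A D

Derivation:
Walk down from root: J -> A -> D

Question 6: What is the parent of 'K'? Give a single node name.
Scan adjacency: K appears as child of A

Answer: A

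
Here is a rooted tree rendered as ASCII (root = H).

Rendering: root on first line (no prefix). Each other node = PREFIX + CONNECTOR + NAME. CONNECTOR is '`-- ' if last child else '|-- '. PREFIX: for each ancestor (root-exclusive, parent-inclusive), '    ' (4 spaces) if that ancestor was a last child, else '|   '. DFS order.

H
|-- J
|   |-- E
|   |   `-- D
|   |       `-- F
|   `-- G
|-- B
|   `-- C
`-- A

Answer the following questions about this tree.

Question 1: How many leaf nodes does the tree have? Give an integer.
Answer: 4

Derivation:
Leaves (nodes with no children): A, C, F, G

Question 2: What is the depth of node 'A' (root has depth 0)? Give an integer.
Answer: 1

Derivation:
Path from root to A: H -> A
Depth = number of edges = 1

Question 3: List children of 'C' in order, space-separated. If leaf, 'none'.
Answer: none

Derivation:
Node C's children (from adjacency): (leaf)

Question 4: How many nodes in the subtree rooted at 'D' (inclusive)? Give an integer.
Subtree rooted at D contains: D, F
Count = 2

Answer: 2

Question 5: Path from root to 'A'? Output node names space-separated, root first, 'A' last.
Walk down from root: H -> A

Answer: H A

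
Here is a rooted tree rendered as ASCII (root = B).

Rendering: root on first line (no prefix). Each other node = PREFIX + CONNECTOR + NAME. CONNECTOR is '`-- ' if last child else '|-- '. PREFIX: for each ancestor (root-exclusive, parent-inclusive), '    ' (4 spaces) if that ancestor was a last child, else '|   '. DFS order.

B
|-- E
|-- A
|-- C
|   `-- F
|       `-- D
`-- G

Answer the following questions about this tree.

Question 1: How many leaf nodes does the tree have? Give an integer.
Leaves (nodes with no children): A, D, E, G

Answer: 4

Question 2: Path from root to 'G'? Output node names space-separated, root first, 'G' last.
Walk down from root: B -> G

Answer: B G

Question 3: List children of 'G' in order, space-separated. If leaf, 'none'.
Node G's children (from adjacency): (leaf)

Answer: none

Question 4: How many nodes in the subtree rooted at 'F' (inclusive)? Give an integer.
Subtree rooted at F contains: D, F
Count = 2

Answer: 2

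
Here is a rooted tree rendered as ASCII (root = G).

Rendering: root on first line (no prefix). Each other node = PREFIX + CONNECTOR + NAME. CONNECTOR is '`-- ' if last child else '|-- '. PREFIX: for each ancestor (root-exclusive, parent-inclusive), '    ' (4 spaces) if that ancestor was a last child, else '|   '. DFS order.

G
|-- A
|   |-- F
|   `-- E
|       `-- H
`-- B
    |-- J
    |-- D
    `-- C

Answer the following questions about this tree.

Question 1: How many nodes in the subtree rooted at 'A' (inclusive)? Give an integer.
Answer: 4

Derivation:
Subtree rooted at A contains: A, E, F, H
Count = 4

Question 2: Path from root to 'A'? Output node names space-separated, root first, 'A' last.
Walk down from root: G -> A

Answer: G A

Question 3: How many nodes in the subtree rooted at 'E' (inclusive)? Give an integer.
Subtree rooted at E contains: E, H
Count = 2

Answer: 2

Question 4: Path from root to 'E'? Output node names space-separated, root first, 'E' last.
Answer: G A E

Derivation:
Walk down from root: G -> A -> E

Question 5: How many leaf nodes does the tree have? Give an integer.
Answer: 5

Derivation:
Leaves (nodes with no children): C, D, F, H, J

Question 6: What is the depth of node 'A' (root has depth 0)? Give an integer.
Path from root to A: G -> A
Depth = number of edges = 1

Answer: 1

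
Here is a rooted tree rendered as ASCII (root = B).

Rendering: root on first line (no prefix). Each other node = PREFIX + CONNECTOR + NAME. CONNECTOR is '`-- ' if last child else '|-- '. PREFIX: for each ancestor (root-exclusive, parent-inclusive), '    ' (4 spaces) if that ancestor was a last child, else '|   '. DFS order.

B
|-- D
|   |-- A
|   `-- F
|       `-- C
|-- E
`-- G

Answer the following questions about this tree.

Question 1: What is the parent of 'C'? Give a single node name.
Answer: F

Derivation:
Scan adjacency: C appears as child of F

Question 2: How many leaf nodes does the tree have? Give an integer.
Leaves (nodes with no children): A, C, E, G

Answer: 4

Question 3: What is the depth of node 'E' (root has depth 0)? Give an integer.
Answer: 1

Derivation:
Path from root to E: B -> E
Depth = number of edges = 1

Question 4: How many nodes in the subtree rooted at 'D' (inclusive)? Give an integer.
Answer: 4

Derivation:
Subtree rooted at D contains: A, C, D, F
Count = 4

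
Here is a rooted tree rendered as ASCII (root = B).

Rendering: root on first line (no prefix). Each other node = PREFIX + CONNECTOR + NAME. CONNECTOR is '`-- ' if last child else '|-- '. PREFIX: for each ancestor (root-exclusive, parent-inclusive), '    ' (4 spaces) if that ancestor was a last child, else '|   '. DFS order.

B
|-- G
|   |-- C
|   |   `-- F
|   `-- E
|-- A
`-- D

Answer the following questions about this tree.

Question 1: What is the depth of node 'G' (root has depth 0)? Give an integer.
Path from root to G: B -> G
Depth = number of edges = 1

Answer: 1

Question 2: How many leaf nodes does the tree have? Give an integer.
Leaves (nodes with no children): A, D, E, F

Answer: 4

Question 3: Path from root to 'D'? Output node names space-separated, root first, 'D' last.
Walk down from root: B -> D

Answer: B D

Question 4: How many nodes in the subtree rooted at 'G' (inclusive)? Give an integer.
Subtree rooted at G contains: C, E, F, G
Count = 4

Answer: 4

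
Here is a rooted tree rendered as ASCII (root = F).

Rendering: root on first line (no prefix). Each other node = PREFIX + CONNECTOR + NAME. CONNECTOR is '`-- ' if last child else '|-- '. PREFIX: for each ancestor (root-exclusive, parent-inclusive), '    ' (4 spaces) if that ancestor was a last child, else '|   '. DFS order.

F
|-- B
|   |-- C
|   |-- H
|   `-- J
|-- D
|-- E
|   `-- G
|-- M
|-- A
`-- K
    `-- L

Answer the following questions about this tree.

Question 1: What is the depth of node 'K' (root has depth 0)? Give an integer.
Answer: 1

Derivation:
Path from root to K: F -> K
Depth = number of edges = 1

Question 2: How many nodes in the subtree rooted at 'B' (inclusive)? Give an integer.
Answer: 4

Derivation:
Subtree rooted at B contains: B, C, H, J
Count = 4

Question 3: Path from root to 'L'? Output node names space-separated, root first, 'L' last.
Answer: F K L

Derivation:
Walk down from root: F -> K -> L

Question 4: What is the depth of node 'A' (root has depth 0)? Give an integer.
Answer: 1

Derivation:
Path from root to A: F -> A
Depth = number of edges = 1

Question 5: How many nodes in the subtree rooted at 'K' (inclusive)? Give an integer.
Subtree rooted at K contains: K, L
Count = 2

Answer: 2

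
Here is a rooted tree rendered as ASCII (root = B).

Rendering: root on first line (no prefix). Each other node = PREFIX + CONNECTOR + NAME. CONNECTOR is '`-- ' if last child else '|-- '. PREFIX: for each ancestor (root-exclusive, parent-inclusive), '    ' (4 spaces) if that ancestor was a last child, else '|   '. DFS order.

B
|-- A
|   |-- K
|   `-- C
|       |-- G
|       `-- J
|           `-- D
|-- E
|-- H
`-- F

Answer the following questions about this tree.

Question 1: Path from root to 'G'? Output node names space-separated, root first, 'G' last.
Walk down from root: B -> A -> C -> G

Answer: B A C G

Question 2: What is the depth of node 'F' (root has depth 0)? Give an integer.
Path from root to F: B -> F
Depth = number of edges = 1

Answer: 1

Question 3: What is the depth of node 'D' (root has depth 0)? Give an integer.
Path from root to D: B -> A -> C -> J -> D
Depth = number of edges = 4

Answer: 4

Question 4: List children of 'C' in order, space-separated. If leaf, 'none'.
Answer: G J

Derivation:
Node C's children (from adjacency): G, J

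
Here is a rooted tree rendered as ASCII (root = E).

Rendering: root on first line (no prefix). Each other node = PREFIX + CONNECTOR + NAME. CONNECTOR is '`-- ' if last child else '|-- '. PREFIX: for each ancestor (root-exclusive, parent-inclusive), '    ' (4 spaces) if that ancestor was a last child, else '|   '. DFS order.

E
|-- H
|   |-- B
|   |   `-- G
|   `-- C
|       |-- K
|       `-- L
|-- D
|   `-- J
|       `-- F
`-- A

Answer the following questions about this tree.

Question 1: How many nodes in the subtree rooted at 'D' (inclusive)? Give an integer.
Subtree rooted at D contains: D, F, J
Count = 3

Answer: 3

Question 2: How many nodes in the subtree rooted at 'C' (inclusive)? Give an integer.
Answer: 3

Derivation:
Subtree rooted at C contains: C, K, L
Count = 3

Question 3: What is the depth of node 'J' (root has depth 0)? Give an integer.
Answer: 2

Derivation:
Path from root to J: E -> D -> J
Depth = number of edges = 2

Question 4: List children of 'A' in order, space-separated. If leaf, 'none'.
Node A's children (from adjacency): (leaf)

Answer: none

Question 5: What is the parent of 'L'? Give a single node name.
Scan adjacency: L appears as child of C

Answer: C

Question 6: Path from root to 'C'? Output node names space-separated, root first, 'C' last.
Answer: E H C

Derivation:
Walk down from root: E -> H -> C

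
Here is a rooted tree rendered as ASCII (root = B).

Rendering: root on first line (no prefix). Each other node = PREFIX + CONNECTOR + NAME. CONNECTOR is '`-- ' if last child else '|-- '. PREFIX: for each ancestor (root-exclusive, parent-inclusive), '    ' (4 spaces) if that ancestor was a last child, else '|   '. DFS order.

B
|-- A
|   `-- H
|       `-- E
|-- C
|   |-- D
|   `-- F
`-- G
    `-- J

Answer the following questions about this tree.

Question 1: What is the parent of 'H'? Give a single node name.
Answer: A

Derivation:
Scan adjacency: H appears as child of A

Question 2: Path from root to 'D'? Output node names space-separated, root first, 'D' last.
Walk down from root: B -> C -> D

Answer: B C D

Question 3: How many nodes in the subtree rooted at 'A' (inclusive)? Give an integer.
Subtree rooted at A contains: A, E, H
Count = 3

Answer: 3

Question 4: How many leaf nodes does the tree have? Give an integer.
Answer: 4

Derivation:
Leaves (nodes with no children): D, E, F, J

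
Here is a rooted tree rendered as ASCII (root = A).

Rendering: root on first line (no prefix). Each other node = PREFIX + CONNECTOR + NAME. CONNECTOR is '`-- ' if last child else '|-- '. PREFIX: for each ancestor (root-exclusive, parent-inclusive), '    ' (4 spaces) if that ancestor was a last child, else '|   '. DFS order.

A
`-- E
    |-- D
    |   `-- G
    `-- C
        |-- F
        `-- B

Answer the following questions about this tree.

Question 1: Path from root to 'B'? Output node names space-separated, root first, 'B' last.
Answer: A E C B

Derivation:
Walk down from root: A -> E -> C -> B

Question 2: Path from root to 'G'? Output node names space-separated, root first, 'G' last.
Answer: A E D G

Derivation:
Walk down from root: A -> E -> D -> G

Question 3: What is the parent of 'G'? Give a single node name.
Answer: D

Derivation:
Scan adjacency: G appears as child of D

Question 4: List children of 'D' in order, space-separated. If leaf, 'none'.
Answer: G

Derivation:
Node D's children (from adjacency): G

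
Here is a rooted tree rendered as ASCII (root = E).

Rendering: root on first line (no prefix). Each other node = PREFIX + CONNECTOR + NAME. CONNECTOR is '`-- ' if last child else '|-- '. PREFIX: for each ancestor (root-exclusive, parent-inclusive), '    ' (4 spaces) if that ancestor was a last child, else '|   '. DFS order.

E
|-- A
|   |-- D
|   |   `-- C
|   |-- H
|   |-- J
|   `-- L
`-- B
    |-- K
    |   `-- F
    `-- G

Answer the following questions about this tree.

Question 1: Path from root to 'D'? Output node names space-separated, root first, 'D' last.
Walk down from root: E -> A -> D

Answer: E A D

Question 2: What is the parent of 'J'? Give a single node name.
Scan adjacency: J appears as child of A

Answer: A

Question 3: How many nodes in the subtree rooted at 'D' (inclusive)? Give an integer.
Subtree rooted at D contains: C, D
Count = 2

Answer: 2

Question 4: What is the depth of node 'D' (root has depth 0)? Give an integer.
Path from root to D: E -> A -> D
Depth = number of edges = 2

Answer: 2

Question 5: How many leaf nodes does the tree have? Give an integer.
Leaves (nodes with no children): C, F, G, H, J, L

Answer: 6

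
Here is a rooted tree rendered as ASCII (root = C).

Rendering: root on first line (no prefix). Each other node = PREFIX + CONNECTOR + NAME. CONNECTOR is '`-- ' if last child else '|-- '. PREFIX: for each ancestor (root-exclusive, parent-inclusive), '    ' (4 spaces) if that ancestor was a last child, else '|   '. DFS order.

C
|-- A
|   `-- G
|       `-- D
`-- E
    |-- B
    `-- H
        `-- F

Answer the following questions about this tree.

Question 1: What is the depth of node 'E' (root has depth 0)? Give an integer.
Answer: 1

Derivation:
Path from root to E: C -> E
Depth = number of edges = 1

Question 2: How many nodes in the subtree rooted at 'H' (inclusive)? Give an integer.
Answer: 2

Derivation:
Subtree rooted at H contains: F, H
Count = 2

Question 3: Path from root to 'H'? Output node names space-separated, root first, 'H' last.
Answer: C E H

Derivation:
Walk down from root: C -> E -> H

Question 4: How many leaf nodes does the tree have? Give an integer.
Leaves (nodes with no children): B, D, F

Answer: 3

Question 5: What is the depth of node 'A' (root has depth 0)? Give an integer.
Path from root to A: C -> A
Depth = number of edges = 1

Answer: 1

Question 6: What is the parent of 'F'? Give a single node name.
Scan adjacency: F appears as child of H

Answer: H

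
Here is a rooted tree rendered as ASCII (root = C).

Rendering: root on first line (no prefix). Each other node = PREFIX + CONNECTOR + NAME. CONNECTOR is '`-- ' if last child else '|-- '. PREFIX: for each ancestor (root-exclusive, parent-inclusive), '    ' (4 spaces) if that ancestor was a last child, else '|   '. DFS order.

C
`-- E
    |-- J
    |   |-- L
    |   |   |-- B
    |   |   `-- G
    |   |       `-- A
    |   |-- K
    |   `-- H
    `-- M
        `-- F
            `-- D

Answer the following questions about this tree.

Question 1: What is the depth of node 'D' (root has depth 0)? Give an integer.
Answer: 4

Derivation:
Path from root to D: C -> E -> M -> F -> D
Depth = number of edges = 4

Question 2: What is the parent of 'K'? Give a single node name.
Answer: J

Derivation:
Scan adjacency: K appears as child of J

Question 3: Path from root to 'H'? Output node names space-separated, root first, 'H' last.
Answer: C E J H

Derivation:
Walk down from root: C -> E -> J -> H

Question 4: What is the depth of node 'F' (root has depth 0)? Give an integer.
Answer: 3

Derivation:
Path from root to F: C -> E -> M -> F
Depth = number of edges = 3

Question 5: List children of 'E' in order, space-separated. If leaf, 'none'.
Answer: J M

Derivation:
Node E's children (from adjacency): J, M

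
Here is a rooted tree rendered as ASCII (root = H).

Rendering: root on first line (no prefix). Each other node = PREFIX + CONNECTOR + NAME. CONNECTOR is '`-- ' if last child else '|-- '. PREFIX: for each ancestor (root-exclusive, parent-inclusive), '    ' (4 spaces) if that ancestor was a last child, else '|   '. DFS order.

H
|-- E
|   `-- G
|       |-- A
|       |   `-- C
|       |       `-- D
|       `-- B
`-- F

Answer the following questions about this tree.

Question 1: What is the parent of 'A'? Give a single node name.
Answer: G

Derivation:
Scan adjacency: A appears as child of G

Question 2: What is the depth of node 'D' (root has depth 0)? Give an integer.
Path from root to D: H -> E -> G -> A -> C -> D
Depth = number of edges = 5

Answer: 5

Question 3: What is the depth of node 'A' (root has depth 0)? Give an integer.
Answer: 3

Derivation:
Path from root to A: H -> E -> G -> A
Depth = number of edges = 3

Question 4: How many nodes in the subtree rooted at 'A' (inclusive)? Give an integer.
Subtree rooted at A contains: A, C, D
Count = 3

Answer: 3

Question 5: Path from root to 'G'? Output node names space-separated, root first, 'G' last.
Walk down from root: H -> E -> G

Answer: H E G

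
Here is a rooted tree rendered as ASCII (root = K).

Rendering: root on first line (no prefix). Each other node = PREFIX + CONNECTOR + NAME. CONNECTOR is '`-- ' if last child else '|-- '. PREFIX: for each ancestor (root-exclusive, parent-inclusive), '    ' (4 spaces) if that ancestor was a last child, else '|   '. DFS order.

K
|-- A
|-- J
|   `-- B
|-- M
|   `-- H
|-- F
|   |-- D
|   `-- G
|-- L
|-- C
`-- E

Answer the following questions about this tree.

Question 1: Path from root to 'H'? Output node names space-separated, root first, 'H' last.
Walk down from root: K -> M -> H

Answer: K M H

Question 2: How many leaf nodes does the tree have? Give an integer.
Answer: 8

Derivation:
Leaves (nodes with no children): A, B, C, D, E, G, H, L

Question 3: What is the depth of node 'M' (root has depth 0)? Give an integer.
Path from root to M: K -> M
Depth = number of edges = 1

Answer: 1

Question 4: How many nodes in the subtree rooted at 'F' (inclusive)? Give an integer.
Subtree rooted at F contains: D, F, G
Count = 3

Answer: 3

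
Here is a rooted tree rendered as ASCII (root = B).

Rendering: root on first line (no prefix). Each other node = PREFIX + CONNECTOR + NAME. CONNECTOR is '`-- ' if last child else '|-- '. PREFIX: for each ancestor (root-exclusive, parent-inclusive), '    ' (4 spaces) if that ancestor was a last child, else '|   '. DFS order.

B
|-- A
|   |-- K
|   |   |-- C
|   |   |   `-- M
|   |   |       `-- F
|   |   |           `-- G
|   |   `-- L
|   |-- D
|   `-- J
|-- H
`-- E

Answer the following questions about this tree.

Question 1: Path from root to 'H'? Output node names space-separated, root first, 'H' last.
Answer: B H

Derivation:
Walk down from root: B -> H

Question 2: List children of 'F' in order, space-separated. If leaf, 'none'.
Answer: G

Derivation:
Node F's children (from adjacency): G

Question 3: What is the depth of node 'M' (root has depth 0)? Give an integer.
Answer: 4

Derivation:
Path from root to M: B -> A -> K -> C -> M
Depth = number of edges = 4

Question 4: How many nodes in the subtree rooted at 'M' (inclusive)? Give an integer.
Subtree rooted at M contains: F, G, M
Count = 3

Answer: 3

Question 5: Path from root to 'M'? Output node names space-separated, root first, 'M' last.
Answer: B A K C M

Derivation:
Walk down from root: B -> A -> K -> C -> M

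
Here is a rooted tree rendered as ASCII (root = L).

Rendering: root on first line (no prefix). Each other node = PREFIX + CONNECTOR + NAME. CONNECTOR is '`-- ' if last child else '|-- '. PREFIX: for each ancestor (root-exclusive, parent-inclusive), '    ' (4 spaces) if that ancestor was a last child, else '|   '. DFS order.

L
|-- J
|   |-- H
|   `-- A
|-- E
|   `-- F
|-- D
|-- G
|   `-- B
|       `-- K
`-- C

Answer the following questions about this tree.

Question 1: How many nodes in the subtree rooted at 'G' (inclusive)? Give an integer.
Subtree rooted at G contains: B, G, K
Count = 3

Answer: 3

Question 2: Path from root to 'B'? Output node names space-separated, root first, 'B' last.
Answer: L G B

Derivation:
Walk down from root: L -> G -> B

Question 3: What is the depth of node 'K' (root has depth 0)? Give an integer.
Answer: 3

Derivation:
Path from root to K: L -> G -> B -> K
Depth = number of edges = 3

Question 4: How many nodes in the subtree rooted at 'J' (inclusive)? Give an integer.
Answer: 3

Derivation:
Subtree rooted at J contains: A, H, J
Count = 3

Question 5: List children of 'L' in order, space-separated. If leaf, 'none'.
Answer: J E D G C

Derivation:
Node L's children (from adjacency): J, E, D, G, C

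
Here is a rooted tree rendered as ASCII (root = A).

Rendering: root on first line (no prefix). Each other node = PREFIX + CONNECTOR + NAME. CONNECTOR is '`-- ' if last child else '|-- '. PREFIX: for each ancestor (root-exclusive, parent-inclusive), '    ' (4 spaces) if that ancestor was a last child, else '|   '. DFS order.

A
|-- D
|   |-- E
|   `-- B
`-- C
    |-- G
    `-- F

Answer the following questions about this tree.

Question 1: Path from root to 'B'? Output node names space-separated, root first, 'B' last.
Walk down from root: A -> D -> B

Answer: A D B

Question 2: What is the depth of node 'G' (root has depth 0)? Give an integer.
Answer: 2

Derivation:
Path from root to G: A -> C -> G
Depth = number of edges = 2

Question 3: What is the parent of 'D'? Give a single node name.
Scan adjacency: D appears as child of A

Answer: A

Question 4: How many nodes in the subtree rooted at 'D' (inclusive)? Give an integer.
Answer: 3

Derivation:
Subtree rooted at D contains: B, D, E
Count = 3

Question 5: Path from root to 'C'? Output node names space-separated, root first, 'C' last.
Walk down from root: A -> C

Answer: A C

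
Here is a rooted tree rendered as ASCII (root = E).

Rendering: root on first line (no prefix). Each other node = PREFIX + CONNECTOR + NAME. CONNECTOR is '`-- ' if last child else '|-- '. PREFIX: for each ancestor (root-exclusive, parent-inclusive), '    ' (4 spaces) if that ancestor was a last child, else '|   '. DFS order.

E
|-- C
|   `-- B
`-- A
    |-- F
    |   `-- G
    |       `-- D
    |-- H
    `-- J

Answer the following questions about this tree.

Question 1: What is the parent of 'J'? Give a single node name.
Scan adjacency: J appears as child of A

Answer: A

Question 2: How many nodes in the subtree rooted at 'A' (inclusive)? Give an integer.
Subtree rooted at A contains: A, D, F, G, H, J
Count = 6

Answer: 6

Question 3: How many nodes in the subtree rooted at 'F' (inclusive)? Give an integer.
Answer: 3

Derivation:
Subtree rooted at F contains: D, F, G
Count = 3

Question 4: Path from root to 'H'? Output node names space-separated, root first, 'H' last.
Answer: E A H

Derivation:
Walk down from root: E -> A -> H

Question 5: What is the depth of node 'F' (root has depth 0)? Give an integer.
Answer: 2

Derivation:
Path from root to F: E -> A -> F
Depth = number of edges = 2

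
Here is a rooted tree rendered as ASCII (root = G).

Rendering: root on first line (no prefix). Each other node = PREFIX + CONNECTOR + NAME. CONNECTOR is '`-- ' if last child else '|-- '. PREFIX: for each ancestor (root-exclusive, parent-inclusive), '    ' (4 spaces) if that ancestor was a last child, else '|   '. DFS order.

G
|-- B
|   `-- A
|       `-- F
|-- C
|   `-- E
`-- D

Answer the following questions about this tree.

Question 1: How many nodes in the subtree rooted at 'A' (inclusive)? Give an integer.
Subtree rooted at A contains: A, F
Count = 2

Answer: 2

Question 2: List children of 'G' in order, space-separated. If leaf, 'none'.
Node G's children (from adjacency): B, C, D

Answer: B C D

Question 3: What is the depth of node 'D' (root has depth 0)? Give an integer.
Path from root to D: G -> D
Depth = number of edges = 1

Answer: 1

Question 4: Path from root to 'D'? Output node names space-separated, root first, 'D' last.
Answer: G D

Derivation:
Walk down from root: G -> D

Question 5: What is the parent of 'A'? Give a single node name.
Scan adjacency: A appears as child of B

Answer: B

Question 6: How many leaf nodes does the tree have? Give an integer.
Answer: 3

Derivation:
Leaves (nodes with no children): D, E, F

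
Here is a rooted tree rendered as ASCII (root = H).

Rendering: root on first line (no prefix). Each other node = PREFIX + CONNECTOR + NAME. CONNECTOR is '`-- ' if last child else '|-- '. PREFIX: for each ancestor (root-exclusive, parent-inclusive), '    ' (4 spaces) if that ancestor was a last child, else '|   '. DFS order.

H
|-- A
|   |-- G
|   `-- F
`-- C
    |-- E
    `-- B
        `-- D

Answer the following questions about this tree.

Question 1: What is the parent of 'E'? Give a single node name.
Scan adjacency: E appears as child of C

Answer: C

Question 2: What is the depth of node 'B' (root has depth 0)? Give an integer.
Path from root to B: H -> C -> B
Depth = number of edges = 2

Answer: 2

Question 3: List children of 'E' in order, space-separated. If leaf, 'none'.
Answer: none

Derivation:
Node E's children (from adjacency): (leaf)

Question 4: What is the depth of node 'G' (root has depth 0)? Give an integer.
Answer: 2

Derivation:
Path from root to G: H -> A -> G
Depth = number of edges = 2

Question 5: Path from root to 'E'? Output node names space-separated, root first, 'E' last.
Walk down from root: H -> C -> E

Answer: H C E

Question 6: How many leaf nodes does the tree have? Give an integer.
Answer: 4

Derivation:
Leaves (nodes with no children): D, E, F, G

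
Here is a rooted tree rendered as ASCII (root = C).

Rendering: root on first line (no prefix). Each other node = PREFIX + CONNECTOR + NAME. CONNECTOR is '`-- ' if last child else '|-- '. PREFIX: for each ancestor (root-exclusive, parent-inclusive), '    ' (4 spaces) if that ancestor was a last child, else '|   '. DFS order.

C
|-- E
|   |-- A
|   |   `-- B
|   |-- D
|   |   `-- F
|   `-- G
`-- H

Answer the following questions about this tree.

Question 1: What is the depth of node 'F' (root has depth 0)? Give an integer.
Path from root to F: C -> E -> D -> F
Depth = number of edges = 3

Answer: 3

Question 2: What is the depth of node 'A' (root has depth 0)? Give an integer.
Path from root to A: C -> E -> A
Depth = number of edges = 2

Answer: 2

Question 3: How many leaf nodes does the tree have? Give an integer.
Leaves (nodes with no children): B, F, G, H

Answer: 4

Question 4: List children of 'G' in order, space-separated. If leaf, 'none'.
Node G's children (from adjacency): (leaf)

Answer: none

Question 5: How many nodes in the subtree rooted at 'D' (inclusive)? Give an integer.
Answer: 2

Derivation:
Subtree rooted at D contains: D, F
Count = 2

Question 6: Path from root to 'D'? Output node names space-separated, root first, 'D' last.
Walk down from root: C -> E -> D

Answer: C E D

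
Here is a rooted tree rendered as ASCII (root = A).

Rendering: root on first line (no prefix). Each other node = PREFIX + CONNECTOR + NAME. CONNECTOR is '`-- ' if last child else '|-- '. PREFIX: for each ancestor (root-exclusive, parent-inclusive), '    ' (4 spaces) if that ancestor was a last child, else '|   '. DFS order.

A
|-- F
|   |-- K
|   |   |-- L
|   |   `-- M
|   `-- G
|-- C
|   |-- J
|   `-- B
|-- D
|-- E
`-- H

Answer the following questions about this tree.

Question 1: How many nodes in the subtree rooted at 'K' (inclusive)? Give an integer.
Subtree rooted at K contains: K, L, M
Count = 3

Answer: 3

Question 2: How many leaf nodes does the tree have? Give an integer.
Answer: 8

Derivation:
Leaves (nodes with no children): B, D, E, G, H, J, L, M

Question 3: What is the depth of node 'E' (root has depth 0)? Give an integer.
Path from root to E: A -> E
Depth = number of edges = 1

Answer: 1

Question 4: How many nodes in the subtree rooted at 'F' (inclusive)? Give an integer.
Subtree rooted at F contains: F, G, K, L, M
Count = 5

Answer: 5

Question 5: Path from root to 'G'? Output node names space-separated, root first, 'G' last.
Walk down from root: A -> F -> G

Answer: A F G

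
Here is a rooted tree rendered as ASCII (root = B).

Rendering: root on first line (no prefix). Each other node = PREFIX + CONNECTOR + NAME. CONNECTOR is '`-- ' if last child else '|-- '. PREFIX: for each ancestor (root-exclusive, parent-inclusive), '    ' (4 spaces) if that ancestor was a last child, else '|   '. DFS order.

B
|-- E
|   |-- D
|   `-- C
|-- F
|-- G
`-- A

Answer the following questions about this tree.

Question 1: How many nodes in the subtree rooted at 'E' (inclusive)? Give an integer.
Answer: 3

Derivation:
Subtree rooted at E contains: C, D, E
Count = 3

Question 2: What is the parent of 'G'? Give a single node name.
Answer: B

Derivation:
Scan adjacency: G appears as child of B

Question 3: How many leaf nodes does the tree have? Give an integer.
Leaves (nodes with no children): A, C, D, F, G

Answer: 5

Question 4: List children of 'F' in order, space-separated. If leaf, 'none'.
Node F's children (from adjacency): (leaf)

Answer: none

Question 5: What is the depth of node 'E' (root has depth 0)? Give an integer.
Answer: 1

Derivation:
Path from root to E: B -> E
Depth = number of edges = 1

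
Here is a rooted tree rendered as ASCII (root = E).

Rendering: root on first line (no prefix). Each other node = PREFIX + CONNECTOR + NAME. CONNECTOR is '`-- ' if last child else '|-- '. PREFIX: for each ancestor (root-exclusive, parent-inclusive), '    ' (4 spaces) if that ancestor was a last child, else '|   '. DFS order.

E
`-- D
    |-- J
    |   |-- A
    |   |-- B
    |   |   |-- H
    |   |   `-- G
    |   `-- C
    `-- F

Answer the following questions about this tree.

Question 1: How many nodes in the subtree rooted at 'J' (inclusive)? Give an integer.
Subtree rooted at J contains: A, B, C, G, H, J
Count = 6

Answer: 6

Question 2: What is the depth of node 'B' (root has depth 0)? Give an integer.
Answer: 3

Derivation:
Path from root to B: E -> D -> J -> B
Depth = number of edges = 3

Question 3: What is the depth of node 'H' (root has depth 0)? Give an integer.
Answer: 4

Derivation:
Path from root to H: E -> D -> J -> B -> H
Depth = number of edges = 4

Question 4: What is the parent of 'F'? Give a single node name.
Scan adjacency: F appears as child of D

Answer: D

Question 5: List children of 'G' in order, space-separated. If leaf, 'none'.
Node G's children (from adjacency): (leaf)

Answer: none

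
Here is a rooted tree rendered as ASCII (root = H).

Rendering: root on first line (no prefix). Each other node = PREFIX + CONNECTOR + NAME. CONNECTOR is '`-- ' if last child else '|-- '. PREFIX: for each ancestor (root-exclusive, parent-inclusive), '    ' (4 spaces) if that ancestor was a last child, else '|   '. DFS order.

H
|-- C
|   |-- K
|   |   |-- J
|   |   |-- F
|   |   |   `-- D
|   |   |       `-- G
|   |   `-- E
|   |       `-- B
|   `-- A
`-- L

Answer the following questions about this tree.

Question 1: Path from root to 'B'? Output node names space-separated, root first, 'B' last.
Answer: H C K E B

Derivation:
Walk down from root: H -> C -> K -> E -> B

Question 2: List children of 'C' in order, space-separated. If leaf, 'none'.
Node C's children (from adjacency): K, A

Answer: K A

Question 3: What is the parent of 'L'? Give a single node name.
Scan adjacency: L appears as child of H

Answer: H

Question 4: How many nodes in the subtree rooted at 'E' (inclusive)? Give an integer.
Subtree rooted at E contains: B, E
Count = 2

Answer: 2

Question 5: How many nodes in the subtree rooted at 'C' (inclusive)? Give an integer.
Subtree rooted at C contains: A, B, C, D, E, F, G, J, K
Count = 9

Answer: 9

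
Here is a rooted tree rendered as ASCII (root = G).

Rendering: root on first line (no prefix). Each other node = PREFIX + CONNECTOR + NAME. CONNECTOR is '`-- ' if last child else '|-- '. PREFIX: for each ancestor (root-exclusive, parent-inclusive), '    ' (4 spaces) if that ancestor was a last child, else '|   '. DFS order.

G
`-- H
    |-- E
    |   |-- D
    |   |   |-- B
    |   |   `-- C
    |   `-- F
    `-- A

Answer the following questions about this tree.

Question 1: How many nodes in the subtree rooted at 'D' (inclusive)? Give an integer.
Answer: 3

Derivation:
Subtree rooted at D contains: B, C, D
Count = 3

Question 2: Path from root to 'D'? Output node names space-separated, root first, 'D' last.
Answer: G H E D

Derivation:
Walk down from root: G -> H -> E -> D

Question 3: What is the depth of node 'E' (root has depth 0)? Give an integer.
Path from root to E: G -> H -> E
Depth = number of edges = 2

Answer: 2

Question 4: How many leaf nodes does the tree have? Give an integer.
Leaves (nodes with no children): A, B, C, F

Answer: 4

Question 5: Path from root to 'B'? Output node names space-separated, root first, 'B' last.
Walk down from root: G -> H -> E -> D -> B

Answer: G H E D B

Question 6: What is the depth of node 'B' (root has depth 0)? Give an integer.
Path from root to B: G -> H -> E -> D -> B
Depth = number of edges = 4

Answer: 4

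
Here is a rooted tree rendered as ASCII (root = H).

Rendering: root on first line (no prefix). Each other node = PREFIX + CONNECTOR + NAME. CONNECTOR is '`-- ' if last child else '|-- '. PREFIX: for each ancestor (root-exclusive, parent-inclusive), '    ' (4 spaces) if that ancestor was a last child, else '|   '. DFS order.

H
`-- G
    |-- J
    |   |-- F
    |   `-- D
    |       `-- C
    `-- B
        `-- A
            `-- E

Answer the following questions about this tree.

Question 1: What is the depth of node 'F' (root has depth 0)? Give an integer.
Path from root to F: H -> G -> J -> F
Depth = number of edges = 3

Answer: 3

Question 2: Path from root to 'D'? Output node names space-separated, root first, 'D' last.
Answer: H G J D

Derivation:
Walk down from root: H -> G -> J -> D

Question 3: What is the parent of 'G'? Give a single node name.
Answer: H

Derivation:
Scan adjacency: G appears as child of H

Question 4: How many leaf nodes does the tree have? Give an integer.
Leaves (nodes with no children): C, E, F

Answer: 3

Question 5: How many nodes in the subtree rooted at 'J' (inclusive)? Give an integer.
Answer: 4

Derivation:
Subtree rooted at J contains: C, D, F, J
Count = 4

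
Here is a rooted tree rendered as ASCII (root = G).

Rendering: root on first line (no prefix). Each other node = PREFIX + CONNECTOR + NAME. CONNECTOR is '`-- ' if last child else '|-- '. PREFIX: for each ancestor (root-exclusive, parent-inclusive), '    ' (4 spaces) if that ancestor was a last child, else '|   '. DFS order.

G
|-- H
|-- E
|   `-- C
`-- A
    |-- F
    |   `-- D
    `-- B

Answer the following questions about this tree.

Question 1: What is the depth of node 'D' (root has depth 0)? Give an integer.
Path from root to D: G -> A -> F -> D
Depth = number of edges = 3

Answer: 3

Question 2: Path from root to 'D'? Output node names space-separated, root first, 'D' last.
Answer: G A F D

Derivation:
Walk down from root: G -> A -> F -> D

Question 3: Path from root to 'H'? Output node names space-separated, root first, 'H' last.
Answer: G H

Derivation:
Walk down from root: G -> H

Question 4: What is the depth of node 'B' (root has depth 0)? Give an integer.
Path from root to B: G -> A -> B
Depth = number of edges = 2

Answer: 2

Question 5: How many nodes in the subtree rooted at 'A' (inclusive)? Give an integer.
Answer: 4

Derivation:
Subtree rooted at A contains: A, B, D, F
Count = 4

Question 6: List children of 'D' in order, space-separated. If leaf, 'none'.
Node D's children (from adjacency): (leaf)

Answer: none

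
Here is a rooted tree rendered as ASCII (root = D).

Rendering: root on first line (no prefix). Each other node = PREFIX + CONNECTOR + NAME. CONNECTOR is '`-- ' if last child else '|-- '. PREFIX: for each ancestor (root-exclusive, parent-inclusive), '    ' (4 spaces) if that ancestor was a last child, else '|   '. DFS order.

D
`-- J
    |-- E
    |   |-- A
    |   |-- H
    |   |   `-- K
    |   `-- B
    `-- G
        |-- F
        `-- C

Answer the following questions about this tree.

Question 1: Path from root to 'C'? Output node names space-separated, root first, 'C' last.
Answer: D J G C

Derivation:
Walk down from root: D -> J -> G -> C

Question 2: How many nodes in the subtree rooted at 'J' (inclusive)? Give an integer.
Answer: 9

Derivation:
Subtree rooted at J contains: A, B, C, E, F, G, H, J, K
Count = 9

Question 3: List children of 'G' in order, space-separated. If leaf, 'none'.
Node G's children (from adjacency): F, C

Answer: F C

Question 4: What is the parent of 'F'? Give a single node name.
Answer: G

Derivation:
Scan adjacency: F appears as child of G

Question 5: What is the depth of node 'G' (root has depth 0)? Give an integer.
Path from root to G: D -> J -> G
Depth = number of edges = 2

Answer: 2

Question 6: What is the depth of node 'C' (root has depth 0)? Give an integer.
Path from root to C: D -> J -> G -> C
Depth = number of edges = 3

Answer: 3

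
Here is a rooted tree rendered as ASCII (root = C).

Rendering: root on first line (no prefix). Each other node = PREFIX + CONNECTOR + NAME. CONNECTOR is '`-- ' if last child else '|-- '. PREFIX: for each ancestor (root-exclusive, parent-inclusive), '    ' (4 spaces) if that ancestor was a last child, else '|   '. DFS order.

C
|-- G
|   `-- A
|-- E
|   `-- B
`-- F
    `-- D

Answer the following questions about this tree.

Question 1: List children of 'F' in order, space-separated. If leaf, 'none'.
Node F's children (from adjacency): D

Answer: D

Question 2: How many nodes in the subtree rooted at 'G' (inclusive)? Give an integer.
Subtree rooted at G contains: A, G
Count = 2

Answer: 2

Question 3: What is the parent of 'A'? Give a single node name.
Answer: G

Derivation:
Scan adjacency: A appears as child of G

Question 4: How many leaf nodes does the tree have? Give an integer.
Leaves (nodes with no children): A, B, D

Answer: 3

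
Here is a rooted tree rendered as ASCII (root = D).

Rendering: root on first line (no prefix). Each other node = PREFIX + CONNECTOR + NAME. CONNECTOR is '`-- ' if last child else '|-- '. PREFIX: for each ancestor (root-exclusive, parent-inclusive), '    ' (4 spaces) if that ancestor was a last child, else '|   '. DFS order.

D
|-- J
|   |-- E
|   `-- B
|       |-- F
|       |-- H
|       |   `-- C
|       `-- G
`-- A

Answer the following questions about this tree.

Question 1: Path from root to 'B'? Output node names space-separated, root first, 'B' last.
Walk down from root: D -> J -> B

Answer: D J B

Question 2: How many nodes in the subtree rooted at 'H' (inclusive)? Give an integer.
Subtree rooted at H contains: C, H
Count = 2

Answer: 2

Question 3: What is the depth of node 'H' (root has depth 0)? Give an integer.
Path from root to H: D -> J -> B -> H
Depth = number of edges = 3

Answer: 3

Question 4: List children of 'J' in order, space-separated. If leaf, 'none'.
Node J's children (from adjacency): E, B

Answer: E B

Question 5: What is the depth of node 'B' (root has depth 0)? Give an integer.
Path from root to B: D -> J -> B
Depth = number of edges = 2

Answer: 2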